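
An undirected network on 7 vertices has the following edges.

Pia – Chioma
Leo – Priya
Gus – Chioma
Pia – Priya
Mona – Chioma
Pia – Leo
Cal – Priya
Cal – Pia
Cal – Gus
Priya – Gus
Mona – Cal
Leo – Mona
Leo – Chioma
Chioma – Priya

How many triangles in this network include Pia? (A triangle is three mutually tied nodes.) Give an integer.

Pia's neighbors: Cal, Chioma, Leo, and Priya.
Neighbor pairs that are themselves tied: Pia–Cal–Priya; Pia–Chioma–Leo; Pia–Chioma–Priya; Pia–Leo–Priya. Each forms one triangle with Pia, for 4 in total.

4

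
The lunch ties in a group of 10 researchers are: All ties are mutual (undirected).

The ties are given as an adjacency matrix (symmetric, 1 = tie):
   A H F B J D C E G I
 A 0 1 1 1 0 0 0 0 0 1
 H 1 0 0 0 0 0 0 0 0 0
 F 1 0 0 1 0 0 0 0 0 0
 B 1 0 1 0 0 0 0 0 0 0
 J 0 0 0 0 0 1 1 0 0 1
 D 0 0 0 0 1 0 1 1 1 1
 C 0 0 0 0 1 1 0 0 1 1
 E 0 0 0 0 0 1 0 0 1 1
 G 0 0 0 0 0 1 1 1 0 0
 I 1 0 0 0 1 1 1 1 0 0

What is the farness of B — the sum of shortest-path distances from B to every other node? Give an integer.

22

Distances from B: A:1, C:3, D:3, E:3, F:1, G:4, H:2, I:2, J:3.
Sum = 1 + 3 + 3 + 3 + 1 + 4 + 2 + 2 + 3 = 22.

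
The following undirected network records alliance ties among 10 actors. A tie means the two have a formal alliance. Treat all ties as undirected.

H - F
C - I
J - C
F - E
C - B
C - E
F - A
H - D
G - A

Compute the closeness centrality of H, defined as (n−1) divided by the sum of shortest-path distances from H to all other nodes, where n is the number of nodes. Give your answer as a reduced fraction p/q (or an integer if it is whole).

3/8

Distances from H: A:2, B:4, C:3, D:1, E:2, F:1, G:3, I:4, J:4. Sum = 24.
n = 10, so closeness = 9/24 = 3/8.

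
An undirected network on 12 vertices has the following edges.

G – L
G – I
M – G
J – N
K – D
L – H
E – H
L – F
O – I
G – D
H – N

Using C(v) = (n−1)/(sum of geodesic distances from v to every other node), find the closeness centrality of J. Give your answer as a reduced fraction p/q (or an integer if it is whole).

Distances from J: D:5, E:3, F:4, G:4, H:2, I:5, K:6, L:3, M:5, N:1, O:6. Sum = 44.
n = 12, so closeness = 11/44 = 1/4.

1/4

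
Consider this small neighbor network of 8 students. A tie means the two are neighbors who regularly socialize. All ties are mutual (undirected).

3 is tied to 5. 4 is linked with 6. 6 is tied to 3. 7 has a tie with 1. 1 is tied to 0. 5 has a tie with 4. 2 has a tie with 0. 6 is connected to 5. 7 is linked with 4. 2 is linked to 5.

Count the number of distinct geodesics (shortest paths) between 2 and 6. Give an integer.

1

The shortest distance is 2, and the only length-2 path is 2–5–6. So there is exactly 1 shortest path.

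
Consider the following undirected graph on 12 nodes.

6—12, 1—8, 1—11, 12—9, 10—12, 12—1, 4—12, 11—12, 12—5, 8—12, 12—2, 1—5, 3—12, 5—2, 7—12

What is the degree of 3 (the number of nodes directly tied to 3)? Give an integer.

1

3 is directly tied to 12. That is 1 neighbor, so the degree of 3 is 1.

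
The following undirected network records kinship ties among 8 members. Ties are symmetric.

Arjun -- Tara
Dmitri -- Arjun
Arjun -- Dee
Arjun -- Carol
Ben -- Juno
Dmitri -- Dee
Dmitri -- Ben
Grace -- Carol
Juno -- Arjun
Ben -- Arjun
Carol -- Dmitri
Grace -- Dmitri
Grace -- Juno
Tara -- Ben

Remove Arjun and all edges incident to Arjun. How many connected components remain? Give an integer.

Arjun's neighbors (Ben, Carol, Dee, Dmitri, Juno, and Tara) remain reachable from one another through other ties, so the rest of the network stays in one piece.

1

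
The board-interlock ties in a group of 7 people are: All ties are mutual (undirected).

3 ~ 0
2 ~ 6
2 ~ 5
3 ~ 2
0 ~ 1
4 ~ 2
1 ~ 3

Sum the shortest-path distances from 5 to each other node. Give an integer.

13

Distances from 5: 0:3, 1:3, 2:1, 3:2, 4:2, 6:2.
Sum = 3 + 3 + 1 + 2 + 2 + 2 = 13.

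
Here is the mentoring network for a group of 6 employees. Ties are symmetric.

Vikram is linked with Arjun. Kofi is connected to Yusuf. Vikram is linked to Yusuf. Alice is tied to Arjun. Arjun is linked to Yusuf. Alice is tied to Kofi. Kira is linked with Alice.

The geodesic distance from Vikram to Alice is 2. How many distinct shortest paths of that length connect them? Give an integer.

1

The shortest distance is 2, and the only length-2 path is Vikram–Arjun–Alice. So there is exactly 1 shortest path.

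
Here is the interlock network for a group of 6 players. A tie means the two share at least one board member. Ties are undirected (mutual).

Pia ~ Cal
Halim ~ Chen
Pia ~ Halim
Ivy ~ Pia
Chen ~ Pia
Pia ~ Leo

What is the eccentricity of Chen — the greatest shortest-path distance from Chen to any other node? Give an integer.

2

Distances from Chen: Cal:2, Halim:1, Ivy:2, Leo:2, Pia:1.
The largest is 2 (to Ivy, Cal, and Leo), so the eccentricity of Chen is 2.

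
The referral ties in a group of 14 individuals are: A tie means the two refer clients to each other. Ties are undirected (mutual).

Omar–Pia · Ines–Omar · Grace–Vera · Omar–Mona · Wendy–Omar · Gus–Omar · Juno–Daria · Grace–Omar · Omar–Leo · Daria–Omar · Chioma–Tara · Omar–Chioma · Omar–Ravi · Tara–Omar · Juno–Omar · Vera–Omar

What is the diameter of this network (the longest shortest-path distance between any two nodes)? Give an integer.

2

Eccentricity of each node (its greatest distance to any other): Chioma:2, Daria:2, Grace:2, Gus:2, Ines:2, Juno:2, Leo:2, Mona:2, Omar:1, Pia:2, Ravi:2, Tara:2, Vera:2, Wendy:2.
The maximum eccentricity is 2, realized for instance by the pair Vera–Mona via Vera – Omar – Mona. So the diameter is 2.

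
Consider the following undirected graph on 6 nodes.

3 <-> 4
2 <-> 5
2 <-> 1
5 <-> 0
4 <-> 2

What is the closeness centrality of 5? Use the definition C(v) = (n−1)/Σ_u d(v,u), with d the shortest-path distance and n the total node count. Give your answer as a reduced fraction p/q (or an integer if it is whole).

Distances from 5: 0:1, 1:2, 2:1, 3:3, 4:2. Sum = 9.
n = 6, so closeness = 5/9.

5/9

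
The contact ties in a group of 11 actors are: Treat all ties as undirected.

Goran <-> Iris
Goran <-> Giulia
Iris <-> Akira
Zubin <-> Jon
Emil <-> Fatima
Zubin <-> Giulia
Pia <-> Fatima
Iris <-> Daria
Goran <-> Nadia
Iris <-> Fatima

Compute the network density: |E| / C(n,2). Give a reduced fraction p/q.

There are 10 edges and 11 nodes, so the maximum possible is C(11,2) = 55.
Density = 10/55 = 2/11.

2/11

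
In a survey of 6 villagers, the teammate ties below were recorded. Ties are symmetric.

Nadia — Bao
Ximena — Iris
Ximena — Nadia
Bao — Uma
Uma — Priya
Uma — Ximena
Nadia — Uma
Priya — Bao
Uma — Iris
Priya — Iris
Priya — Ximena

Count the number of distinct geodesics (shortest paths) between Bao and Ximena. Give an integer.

The shortest distance is 2. The length-2 paths are: Bao–Priya–Ximena; Bao–Uma–Ximena; Bao–Nadia–Ximena.
That gives 3 distinct shortest paths.

3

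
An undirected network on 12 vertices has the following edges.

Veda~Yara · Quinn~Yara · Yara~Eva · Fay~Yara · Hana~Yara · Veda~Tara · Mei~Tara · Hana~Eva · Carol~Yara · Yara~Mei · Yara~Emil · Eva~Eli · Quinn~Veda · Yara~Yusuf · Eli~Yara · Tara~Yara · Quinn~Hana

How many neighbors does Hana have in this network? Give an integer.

Hana is directly tied to Eva, Quinn, and Yara. That is 3 neighbors, so the degree of Hana is 3.

3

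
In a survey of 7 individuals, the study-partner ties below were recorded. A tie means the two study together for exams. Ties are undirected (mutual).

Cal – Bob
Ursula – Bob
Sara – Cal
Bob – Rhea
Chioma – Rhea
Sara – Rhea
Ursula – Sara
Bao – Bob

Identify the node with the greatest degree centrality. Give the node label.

Bob

Degrees — Bao:1, Bob:4, Cal:2, Chioma:1, Rhea:3, Sara:3, Ursula:2.
The maximum is 4, attained only by Bob.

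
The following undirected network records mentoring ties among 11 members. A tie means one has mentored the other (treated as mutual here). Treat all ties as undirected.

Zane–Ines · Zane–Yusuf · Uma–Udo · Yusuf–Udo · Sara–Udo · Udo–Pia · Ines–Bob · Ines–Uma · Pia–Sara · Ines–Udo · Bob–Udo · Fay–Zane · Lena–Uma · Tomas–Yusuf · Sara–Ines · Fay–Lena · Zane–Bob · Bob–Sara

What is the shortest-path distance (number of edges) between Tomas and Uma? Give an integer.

One shortest route is Tomas – Yusuf – Udo – Uma, which uses 3 edges, and at distance 2 from Tomas we only reach {Udo, Zane}, which does not include Uma. So d(Tomas,Uma) = 3.

3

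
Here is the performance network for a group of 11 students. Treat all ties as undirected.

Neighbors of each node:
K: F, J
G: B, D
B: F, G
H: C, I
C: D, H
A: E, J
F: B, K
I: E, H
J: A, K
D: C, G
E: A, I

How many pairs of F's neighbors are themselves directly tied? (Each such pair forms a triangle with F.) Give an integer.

F's neighbors are B and K, but none of them are tied to each other, so no triangle contains F.

0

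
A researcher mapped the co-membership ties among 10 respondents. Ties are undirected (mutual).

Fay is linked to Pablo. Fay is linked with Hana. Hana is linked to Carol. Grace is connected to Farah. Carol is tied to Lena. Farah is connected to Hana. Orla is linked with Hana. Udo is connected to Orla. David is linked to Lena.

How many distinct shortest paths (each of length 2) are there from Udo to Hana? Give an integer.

The shortest distance is 2, and the only length-2 path is Udo–Orla–Hana. So there is exactly 1 shortest path.

1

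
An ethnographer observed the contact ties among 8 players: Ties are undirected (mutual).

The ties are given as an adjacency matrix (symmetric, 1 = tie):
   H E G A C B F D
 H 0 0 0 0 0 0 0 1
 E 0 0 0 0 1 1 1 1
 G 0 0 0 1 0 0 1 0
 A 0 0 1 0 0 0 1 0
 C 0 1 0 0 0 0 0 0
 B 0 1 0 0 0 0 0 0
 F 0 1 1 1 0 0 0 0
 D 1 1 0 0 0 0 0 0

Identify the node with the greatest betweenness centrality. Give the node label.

Unnormalized betweenness of each node: A:0, B:0, C:0, D:6, E:17, F:10, G:0, H:0.
E has the largest value, 17, making it the main broker — the node through which the most shortest paths run.

E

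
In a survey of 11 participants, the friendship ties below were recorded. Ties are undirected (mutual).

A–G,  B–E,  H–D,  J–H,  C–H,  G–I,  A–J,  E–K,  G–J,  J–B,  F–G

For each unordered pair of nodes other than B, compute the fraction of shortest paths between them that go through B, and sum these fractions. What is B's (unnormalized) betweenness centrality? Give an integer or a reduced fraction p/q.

16

Pairs whose geodesics pass through B — D–E: 1; D–K: 1; E–G: 1; E–J: 1; E–F: 1; E–A: 1; E–C: 1; E–I: 1; E–H: 1; K–G: 1; K–J: 1; K–F: 1; K–A: 1; K–C: 1 … (+2 more pairs).
All other pairs contribute 0.
Summing the contributions gives betweenness(B) = 16.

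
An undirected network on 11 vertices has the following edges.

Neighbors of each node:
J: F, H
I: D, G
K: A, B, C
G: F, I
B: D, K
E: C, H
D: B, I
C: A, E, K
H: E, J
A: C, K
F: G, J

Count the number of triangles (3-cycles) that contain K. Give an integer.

1

K's neighbors: A, B, and C.
Neighbor pairs that are themselves tied: K–A–C. Each forms one triangle with K, for 1 in total.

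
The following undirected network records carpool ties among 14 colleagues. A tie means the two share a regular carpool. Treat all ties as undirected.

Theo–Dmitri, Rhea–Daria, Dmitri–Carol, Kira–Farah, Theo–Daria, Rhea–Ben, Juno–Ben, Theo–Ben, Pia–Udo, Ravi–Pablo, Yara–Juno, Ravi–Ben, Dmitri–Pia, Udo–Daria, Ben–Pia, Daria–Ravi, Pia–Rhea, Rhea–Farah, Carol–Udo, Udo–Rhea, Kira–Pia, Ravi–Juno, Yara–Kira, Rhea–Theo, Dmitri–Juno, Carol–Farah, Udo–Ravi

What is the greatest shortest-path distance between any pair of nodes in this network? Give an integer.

4

Eccentricity of each node (its greatest distance to any other): Ben:3, Carol:3, Daria:3, Dmitri:3, Farah:4, Juno:3, Kira:4, Pablo:4, Pia:3, Ravi:3, Rhea:3, Theo:3, Udo:3, Yara:3.
The maximum eccentricity is 4, realized for instance by the pair Pablo–Kira via Pablo – Ravi – Juno – Yara – Kira. So the diameter is 4.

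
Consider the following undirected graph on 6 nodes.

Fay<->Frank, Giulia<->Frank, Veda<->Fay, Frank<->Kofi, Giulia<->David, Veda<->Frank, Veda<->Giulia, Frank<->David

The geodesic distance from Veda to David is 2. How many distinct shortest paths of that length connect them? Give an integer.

2

The shortest distance is 2. The length-2 paths are: Veda–Frank–David; Veda–Giulia–David.
That gives 2 distinct shortest paths.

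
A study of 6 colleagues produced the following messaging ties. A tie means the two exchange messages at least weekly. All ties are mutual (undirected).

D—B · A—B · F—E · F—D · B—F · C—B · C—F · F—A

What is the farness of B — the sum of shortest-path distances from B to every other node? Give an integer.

6

Distances from B: A:1, C:1, D:1, E:2, F:1.
Sum = 1 + 1 + 1 + 2 + 1 = 6.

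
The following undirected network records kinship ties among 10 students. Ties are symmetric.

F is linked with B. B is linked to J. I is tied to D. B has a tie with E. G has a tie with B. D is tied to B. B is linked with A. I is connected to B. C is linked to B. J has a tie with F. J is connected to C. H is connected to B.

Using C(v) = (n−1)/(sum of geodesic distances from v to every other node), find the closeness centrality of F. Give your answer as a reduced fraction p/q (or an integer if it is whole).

9/16

Distances from F: A:2, B:1, C:2, D:2, E:2, G:2, H:2, I:2, J:1. Sum = 16.
n = 10, so closeness = 9/16.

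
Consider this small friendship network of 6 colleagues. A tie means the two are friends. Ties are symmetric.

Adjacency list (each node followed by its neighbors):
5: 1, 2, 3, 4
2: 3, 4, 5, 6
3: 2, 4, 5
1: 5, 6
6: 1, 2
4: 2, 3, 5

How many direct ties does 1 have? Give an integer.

2

1 is directly tied to 5 and 6. That is 2 neighbors, so the degree of 1 is 2.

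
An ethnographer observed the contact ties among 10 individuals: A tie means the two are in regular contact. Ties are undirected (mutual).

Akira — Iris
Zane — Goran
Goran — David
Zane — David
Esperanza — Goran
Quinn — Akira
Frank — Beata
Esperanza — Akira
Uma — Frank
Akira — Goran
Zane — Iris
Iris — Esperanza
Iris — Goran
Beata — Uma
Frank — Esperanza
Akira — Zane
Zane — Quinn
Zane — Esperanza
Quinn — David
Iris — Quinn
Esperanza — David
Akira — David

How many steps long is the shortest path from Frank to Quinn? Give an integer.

One shortest route is Frank – Esperanza – Akira – Quinn, which uses 3 edges, and at distance 2 from Frank we only reach {Akira, David, Goran, Iris, Zane}, which does not include Quinn. So d(Frank,Quinn) = 3.

3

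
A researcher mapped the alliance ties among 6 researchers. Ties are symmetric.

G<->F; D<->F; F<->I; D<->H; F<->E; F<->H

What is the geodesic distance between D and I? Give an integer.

One shortest route is D – F – I, which uses 2 edges, and D and I are not directly tied, so nothing shorter exists. So d(D,I) = 2.

2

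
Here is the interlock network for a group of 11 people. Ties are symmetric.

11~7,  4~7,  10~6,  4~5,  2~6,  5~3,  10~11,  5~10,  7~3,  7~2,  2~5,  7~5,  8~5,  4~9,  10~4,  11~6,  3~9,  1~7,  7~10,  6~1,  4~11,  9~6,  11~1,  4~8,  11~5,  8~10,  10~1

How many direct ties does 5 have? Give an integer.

5 is directly tied to 2, 3, 4, 7, 8, 10, and 11. That is 7 neighbors, so the degree of 5 is 7.

7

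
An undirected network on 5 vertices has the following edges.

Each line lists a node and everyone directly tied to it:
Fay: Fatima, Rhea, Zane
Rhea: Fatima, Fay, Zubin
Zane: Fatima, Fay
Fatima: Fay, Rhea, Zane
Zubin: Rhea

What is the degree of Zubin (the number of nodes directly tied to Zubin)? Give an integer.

Zubin is directly tied to Rhea. That is 1 neighbor, so the degree of Zubin is 1.

1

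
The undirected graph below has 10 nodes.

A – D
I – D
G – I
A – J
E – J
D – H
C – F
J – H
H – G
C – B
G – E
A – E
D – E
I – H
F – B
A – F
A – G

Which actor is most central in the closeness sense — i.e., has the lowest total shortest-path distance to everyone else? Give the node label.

Farness (sum of distances to all others) for each node — A:13, B:24, C:24, D:16, E:16, F:17, G:16, H:19, I:20, J:17.
The smallest farness is 13, for A, so A has the highest closeness.

A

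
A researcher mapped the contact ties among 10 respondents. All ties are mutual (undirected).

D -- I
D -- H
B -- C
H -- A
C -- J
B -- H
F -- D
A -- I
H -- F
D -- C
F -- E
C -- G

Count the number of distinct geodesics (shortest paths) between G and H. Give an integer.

The shortest distance is 3. The length-3 paths are: G–C–D–H; G–C–B–H.
That gives 2 distinct shortest paths.

2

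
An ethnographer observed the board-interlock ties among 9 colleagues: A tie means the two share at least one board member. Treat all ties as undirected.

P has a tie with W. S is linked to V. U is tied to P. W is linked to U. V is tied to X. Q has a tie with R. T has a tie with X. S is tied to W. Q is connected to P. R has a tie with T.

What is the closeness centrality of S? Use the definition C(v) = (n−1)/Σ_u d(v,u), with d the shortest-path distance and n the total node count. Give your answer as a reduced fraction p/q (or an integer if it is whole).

Distances from S: P:2, Q:3, R:4, T:3, U:2, V:1, W:1, X:2. Sum = 18.
n = 9, so closeness = 8/18 = 4/9.

4/9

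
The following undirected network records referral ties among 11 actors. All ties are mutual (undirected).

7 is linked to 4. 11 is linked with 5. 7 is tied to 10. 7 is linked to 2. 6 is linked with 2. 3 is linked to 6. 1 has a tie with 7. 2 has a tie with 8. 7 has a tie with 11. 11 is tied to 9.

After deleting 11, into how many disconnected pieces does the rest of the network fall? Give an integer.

Without 11, the remaining ties split the others into: {5}; {1, 2, 3, 4, 6, 7, 8, 10}; {9}.
That's 3 separate components.

3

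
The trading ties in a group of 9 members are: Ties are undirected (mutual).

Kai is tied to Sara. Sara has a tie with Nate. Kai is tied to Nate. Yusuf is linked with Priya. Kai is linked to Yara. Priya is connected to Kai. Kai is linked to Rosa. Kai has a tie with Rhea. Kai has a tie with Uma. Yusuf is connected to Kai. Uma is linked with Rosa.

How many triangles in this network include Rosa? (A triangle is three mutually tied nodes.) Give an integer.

1

Rosa's neighbors: Kai and Uma.
Neighbor pairs that are themselves tied: Rosa–Kai–Uma. Each forms one triangle with Rosa, for 1 in total.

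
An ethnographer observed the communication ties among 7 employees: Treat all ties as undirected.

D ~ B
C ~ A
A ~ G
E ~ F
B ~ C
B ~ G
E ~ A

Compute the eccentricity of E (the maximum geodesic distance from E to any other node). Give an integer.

4

Distances from E: A:1, B:3, C:2, D:4, F:1, G:2.
The largest is 4 (to D), so the eccentricity of E is 4.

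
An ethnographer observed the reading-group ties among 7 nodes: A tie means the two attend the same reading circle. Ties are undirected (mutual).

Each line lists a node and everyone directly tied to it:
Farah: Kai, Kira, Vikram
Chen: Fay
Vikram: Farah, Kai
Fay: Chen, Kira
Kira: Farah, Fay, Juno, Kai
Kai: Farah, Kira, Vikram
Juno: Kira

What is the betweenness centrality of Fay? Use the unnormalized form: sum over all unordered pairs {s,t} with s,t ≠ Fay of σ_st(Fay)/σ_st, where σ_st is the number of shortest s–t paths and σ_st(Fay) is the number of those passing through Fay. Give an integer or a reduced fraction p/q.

5

Pairs whose geodesics pass through Fay — Chen–Vikram: 2/2; Chen–Farah: 1; Chen–Juno: 1; Chen–Kai: 1; Chen–Kira: 1.
All other pairs contribute 0.
Summing the contributions gives betweenness(Fay) = 5.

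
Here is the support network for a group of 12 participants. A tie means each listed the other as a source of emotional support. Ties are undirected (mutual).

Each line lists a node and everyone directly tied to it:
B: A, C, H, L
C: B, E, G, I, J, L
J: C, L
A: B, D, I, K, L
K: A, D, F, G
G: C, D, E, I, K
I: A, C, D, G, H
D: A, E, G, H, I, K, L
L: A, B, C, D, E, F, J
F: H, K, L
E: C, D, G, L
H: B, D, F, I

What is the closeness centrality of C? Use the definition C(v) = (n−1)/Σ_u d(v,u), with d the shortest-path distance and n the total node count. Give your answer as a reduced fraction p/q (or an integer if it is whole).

Distances from C: A:2, B:1, D:2, E:1, F:2, G:1, H:2, I:1, J:1, K:2, L:1. Sum = 16.
n = 12, so closeness = 11/16.

11/16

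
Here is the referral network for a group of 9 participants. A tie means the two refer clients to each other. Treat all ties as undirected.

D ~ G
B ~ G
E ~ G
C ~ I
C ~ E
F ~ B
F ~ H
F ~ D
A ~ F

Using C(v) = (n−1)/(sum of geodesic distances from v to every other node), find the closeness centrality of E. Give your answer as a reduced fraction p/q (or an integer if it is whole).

Distances from E: A:4, B:2, C:1, D:2, F:3, G:1, H:4, I:2. Sum = 19.
n = 9, so closeness = 8/19.

8/19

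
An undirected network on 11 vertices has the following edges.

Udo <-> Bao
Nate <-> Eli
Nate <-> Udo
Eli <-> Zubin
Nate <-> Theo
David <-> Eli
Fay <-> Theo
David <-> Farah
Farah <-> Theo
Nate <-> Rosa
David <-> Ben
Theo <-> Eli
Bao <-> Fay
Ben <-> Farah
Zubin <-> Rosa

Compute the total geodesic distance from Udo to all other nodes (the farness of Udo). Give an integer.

23

Distances from Udo: Bao:1, Ben:4, David:3, Eli:2, Farah:3, Fay:2, Nate:1, Rosa:2, Theo:2, Zubin:3.
Sum = 1 + 4 + 3 + 2 + 3 + 2 + 1 + 2 + 2 + 3 = 23.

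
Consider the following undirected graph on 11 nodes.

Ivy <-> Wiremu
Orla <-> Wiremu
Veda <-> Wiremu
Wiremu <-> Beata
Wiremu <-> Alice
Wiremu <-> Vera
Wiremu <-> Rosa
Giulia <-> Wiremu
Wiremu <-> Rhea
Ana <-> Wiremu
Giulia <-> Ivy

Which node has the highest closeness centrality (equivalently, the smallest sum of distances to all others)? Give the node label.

Farness (sum of distances to all others) for each node — Alice:19, Ana:19, Beata:19, Giulia:18, Ivy:18, Orla:19, Rhea:19, Rosa:19, Veda:19, Vera:19, Wiremu:10.
The smallest farness is 10, for Wiremu, so Wiremu has the highest closeness.

Wiremu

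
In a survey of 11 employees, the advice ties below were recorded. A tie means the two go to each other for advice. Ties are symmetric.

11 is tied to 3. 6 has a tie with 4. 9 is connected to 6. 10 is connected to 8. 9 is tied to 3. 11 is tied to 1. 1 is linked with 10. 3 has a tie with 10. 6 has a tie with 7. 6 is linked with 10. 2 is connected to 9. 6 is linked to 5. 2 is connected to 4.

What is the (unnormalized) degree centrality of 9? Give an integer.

3

9 is directly tied to 2, 3, and 6. That is 3 neighbors, so the degree of 9 is 3.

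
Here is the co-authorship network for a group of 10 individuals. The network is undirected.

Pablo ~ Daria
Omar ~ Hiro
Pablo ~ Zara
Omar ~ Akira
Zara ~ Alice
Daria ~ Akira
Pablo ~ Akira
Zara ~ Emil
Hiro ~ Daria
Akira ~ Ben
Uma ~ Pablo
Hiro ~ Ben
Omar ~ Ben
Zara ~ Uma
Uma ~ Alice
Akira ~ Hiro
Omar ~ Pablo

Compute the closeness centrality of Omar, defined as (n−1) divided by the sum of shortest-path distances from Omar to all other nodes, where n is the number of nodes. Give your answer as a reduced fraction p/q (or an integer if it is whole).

Distances from Omar: Akira:1, Alice:3, Ben:1, Daria:2, Emil:3, Hiro:1, Pablo:1, Uma:2, Zara:2. Sum = 16.
n = 10, so closeness = 9/16.

9/16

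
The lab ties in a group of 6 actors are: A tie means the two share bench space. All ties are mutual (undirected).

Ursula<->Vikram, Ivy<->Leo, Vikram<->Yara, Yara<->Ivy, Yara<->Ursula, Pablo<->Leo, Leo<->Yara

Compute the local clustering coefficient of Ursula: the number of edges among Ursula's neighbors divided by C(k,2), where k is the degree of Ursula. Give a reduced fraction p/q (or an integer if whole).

1

Ursula's neighbors: Vikram and Yara (k = 2).
Possible neighbor pairs: C(2,2) = 1. Edges among them: Vikram–Yara → e = 1.
Clustering(Ursula) = 1/1.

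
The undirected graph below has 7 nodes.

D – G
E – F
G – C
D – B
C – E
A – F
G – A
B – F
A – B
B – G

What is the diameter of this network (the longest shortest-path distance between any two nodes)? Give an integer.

3

Eccentricity of each node (its greatest distance to any other): A:2, B:2, C:2, D:3, E:3, F:2, G:2.
The maximum eccentricity is 3, realized for instance by the pair D–E via D – G – C – E. So the diameter is 3.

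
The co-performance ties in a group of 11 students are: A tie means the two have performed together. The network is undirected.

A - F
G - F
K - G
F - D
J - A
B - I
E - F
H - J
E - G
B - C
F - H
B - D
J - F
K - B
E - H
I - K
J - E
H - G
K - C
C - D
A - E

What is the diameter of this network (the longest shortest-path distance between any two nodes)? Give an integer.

4

Eccentricity of each node (its greatest distance to any other): A:4, B:3, C:3, D:2, E:3, F:3, G:2, H:3, I:4, J:4, K:3.
The maximum eccentricity is 4, realized for instance by the pair J–I via J – E – G – K – I. So the diameter is 4.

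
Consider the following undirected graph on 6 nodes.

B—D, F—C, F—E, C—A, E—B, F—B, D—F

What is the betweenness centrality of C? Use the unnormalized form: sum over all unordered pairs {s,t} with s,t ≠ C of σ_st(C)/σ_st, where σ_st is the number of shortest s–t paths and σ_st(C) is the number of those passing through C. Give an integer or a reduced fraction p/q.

4

Pairs whose geodesics pass through C — A–B: 1; A–E: 1; A–D: 1; A–F: 1.
All other pairs contribute 0.
Summing the contributions gives betweenness(C) = 4.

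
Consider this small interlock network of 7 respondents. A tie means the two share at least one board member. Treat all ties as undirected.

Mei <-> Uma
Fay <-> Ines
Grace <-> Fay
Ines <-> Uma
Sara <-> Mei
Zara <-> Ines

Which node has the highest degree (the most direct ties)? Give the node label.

Degrees — Fay:2, Grace:1, Ines:3, Mei:2, Sara:1, Uma:2, Zara:1.
The maximum is 3, attained only by Ines.

Ines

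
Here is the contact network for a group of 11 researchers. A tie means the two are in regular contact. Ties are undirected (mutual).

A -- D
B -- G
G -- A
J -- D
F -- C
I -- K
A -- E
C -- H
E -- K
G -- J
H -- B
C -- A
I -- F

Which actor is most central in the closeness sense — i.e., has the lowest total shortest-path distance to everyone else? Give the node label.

Farness (sum of distances to all others) for each node — A:17, B:25, C:19, D:24, E:22, F:24, G:21, H:24, I:29, J:28, K:27.
The smallest farness is 17, for A, so A has the highest closeness.

A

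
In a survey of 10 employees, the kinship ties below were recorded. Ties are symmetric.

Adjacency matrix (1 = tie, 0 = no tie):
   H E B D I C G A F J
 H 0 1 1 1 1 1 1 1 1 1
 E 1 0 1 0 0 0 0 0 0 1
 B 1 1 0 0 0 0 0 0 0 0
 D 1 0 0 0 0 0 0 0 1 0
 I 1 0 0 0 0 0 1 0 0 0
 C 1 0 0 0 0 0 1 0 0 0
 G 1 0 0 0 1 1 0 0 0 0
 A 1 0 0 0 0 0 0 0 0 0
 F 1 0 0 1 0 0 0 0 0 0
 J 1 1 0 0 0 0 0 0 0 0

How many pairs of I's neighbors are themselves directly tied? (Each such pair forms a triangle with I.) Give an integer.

I's neighbors: G and H.
Neighbor pairs that are themselves tied: I–G–H. Each forms one triangle with I, for 1 in total.

1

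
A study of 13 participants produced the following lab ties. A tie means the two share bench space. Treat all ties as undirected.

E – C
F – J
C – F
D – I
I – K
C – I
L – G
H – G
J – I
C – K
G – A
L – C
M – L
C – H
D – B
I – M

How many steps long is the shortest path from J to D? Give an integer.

2

One shortest route is J – I – D, which uses 2 edges, and J and D are not directly tied, so nothing shorter exists. So d(J,D) = 2.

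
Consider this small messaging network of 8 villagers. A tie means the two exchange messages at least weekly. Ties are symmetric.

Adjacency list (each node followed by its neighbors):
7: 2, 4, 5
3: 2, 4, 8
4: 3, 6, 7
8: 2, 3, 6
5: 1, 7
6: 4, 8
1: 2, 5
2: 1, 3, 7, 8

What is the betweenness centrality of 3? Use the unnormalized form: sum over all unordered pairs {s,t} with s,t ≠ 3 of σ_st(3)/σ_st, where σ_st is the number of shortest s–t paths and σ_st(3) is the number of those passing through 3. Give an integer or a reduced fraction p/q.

4/3

Pairs whose geodesics pass through 3 — 4–2: 1/2; 4–1: 1/3; 4–8: 1/2.
All other pairs contribute 0.
Summing the contributions gives betweenness(3) = 4/3.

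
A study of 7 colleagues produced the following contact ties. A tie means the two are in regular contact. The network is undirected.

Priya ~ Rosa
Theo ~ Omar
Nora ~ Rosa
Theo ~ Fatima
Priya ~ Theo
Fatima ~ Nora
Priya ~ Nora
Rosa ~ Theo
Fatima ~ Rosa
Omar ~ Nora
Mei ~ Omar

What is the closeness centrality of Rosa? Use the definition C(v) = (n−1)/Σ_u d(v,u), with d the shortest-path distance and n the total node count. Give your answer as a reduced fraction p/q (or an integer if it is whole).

Distances from Rosa: Fatima:1, Mei:3, Nora:1, Omar:2, Priya:1, Theo:1. Sum = 9.
n = 7, so closeness = 6/9 = 2/3.

2/3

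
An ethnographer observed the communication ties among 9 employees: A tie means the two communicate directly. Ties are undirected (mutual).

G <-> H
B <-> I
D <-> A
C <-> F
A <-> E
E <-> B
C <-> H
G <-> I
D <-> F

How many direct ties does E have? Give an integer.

E is directly tied to A and B. That is 2 neighbors, so the degree of E is 2.

2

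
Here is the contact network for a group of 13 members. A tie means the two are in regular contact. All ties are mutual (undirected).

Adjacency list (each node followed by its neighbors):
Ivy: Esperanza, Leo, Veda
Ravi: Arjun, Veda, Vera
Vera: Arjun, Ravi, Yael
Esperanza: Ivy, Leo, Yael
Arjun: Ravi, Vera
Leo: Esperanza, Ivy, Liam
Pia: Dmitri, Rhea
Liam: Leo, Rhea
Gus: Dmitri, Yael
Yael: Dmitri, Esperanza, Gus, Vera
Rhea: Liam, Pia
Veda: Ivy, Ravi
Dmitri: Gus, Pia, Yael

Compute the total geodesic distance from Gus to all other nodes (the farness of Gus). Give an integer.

Distances from Gus: Arjun:3, Dmitri:1, Esperanza:2, Ivy:3, Leo:3, Liam:4, Pia:2, Ravi:3, Rhea:3, Veda:4, Vera:2, Yael:1.
Sum = 3 + 1 + 2 + 3 + 3 + 4 + 2 + 3 + 3 + 4 + 2 + 1 = 31.

31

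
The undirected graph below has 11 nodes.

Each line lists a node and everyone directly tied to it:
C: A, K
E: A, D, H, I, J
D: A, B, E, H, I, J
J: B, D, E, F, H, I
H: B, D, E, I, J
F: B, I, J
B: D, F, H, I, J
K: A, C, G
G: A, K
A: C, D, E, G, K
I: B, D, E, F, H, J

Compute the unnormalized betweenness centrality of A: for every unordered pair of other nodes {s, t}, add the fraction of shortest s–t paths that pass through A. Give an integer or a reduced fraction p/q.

Pairs whose geodesics pass through A — G–C: 1/2; G–I: 2/2; G–D: 1; G–H: 2/2; G–J: 2/2; G–B: 1; G–E: 1; G–F: 5/5; C–I: 2/2; C–D: 1; C–H: 2/2; C–J: 2/2; C–B: 1; C–E: 1 … (+8 more pairs).
All other pairs contribute 0.
Summing the contributions gives betweenness(A) = 43/2.

43/2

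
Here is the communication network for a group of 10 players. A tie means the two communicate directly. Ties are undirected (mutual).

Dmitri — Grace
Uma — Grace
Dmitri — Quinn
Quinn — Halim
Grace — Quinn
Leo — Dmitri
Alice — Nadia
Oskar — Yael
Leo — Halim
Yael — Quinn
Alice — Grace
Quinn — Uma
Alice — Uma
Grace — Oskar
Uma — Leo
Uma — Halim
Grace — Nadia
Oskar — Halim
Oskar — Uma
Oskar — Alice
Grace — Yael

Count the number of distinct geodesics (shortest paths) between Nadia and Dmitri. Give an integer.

The shortest distance is 2, and the only length-2 path is Nadia–Grace–Dmitri. So there is exactly 1 shortest path.

1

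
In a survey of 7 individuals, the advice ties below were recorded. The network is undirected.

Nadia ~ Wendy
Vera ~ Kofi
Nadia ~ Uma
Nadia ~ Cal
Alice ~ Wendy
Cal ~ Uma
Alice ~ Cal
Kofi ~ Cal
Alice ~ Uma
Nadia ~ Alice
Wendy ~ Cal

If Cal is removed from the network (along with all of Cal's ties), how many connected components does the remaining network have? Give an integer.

2

Without Cal, the remaining ties split the others into: {Kofi, Vera}; {Alice, Nadia, Uma, Wendy}.
That's 2 separate components.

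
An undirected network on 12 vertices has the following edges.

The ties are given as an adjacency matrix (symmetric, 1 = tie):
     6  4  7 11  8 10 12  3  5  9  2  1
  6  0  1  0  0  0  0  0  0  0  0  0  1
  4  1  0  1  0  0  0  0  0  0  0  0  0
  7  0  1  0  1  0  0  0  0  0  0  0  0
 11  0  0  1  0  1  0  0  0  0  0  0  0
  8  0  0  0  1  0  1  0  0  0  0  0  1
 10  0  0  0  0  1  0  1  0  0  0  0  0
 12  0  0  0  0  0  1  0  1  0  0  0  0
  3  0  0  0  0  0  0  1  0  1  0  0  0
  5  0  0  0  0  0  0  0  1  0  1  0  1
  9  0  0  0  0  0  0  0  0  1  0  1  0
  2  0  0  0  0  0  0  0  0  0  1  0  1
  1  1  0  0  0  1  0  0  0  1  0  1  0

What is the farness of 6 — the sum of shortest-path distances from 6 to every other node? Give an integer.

26

Distances from 6: 1:1, 2:2, 3:3, 4:1, 5:2, 7:2, 8:2, 9:3, 10:3, 11:3, 12:4.
Sum = 1 + 2 + 3 + 1 + 2 + 2 + 2 + 3 + 3 + 3 + 4 = 26.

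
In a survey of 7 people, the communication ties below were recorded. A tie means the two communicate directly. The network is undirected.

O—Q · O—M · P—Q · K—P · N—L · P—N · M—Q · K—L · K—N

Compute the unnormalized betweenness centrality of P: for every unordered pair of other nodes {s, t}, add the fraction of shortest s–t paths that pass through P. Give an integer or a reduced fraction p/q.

9

Pairs whose geodesics pass through P — Q–K: 1; Q–N: 1; Q–L: 2/2; M–K: 1; M–N: 1; M–L: 2/2; O–K: 1; O–N: 1; O–L: 2/2.
All other pairs contribute 0.
Summing the contributions gives betweenness(P) = 9.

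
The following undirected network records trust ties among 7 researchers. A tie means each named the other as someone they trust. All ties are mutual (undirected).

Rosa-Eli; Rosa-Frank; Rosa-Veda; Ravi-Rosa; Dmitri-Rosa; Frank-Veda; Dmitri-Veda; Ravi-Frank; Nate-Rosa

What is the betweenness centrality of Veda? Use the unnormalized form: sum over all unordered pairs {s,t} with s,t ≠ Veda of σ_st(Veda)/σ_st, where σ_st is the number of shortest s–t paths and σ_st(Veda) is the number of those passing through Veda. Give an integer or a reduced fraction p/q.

1/2

Pairs whose geodesics pass through Veda — Dmitri–Frank: 1/2.
All other pairs contribute 0.
Summing the contributions gives betweenness(Veda) = 1/2.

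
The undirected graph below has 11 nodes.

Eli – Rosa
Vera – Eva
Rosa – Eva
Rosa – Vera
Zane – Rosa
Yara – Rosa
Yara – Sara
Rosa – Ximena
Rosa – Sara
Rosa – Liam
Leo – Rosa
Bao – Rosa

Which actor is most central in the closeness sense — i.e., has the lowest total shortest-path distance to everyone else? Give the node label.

Rosa

Farness (sum of distances to all others) for each node — Bao:19, Eli:19, Eva:18, Leo:19, Liam:19, Rosa:10, Sara:18, Vera:18, Ximena:19, Yara:18, Zane:19.
The smallest farness is 10, for Rosa, so Rosa has the highest closeness.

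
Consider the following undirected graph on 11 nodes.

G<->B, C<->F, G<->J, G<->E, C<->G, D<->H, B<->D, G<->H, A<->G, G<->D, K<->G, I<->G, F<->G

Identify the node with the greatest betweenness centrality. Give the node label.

Unnormalized betweenness of each node: A:0, B:0, C:0, D:1/2, E:0, F:0, G:83/2, H:0, I:0, J:0, K:0.
G has the largest value, 83/2, making it the main broker — the node through which the most shortest paths run.

G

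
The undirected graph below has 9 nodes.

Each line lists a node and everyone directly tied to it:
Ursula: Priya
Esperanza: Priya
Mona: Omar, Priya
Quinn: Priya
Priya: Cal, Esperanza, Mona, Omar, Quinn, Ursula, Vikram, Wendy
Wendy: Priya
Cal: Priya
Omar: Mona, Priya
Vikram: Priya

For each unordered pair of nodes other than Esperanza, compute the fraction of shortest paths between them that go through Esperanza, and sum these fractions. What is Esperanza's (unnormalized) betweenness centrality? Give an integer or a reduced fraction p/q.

0

No shortest path between any pair of other nodes passes through Esperanza.
Summing the contributions gives betweenness(Esperanza) = 0.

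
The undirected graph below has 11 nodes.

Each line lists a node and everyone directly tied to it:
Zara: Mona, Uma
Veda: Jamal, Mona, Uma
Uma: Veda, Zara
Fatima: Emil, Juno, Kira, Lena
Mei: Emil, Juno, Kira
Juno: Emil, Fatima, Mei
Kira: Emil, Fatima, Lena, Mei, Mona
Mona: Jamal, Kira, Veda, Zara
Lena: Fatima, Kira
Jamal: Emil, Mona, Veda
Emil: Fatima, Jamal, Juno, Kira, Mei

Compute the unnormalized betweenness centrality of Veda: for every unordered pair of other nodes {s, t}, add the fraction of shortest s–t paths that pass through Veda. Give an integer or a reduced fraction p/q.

Pairs whose geodesics pass through Veda — Fatima–Uma: 2/3; Mei–Uma: 2/3; Juno–Uma: 1; Emil–Uma: 1; Lena–Uma: 1/2; Kira–Uma: 1/2; Jamal–Uma: 1; Mona–Uma: 1/2.
All other pairs contribute 0.
Summing the contributions gives betweenness(Veda) = 35/6.

35/6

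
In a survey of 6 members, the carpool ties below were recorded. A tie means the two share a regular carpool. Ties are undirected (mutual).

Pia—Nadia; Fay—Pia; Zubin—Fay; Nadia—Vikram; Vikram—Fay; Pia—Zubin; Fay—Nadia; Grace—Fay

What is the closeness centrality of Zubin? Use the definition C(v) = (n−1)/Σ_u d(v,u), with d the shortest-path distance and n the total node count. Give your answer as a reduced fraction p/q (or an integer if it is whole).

5/8

Distances from Zubin: Fay:1, Grace:2, Nadia:2, Pia:1, Vikram:2. Sum = 8.
n = 6, so closeness = 5/8.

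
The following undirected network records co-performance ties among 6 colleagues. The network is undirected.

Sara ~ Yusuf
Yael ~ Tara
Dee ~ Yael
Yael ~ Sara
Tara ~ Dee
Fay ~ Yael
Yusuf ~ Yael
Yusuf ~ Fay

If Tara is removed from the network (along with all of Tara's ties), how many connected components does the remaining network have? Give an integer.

1

Tara's neighbors (Dee and Yael) remain reachable from one another through other ties, so the rest of the network stays in one piece.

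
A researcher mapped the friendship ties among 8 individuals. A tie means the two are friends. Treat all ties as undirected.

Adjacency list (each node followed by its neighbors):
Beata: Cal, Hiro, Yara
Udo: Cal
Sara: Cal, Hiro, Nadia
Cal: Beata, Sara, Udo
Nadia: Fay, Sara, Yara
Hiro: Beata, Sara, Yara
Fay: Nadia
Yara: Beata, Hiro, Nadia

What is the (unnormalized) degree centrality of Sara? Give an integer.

3

Sara is directly tied to Cal, Hiro, and Nadia. That is 3 neighbors, so the degree of Sara is 3.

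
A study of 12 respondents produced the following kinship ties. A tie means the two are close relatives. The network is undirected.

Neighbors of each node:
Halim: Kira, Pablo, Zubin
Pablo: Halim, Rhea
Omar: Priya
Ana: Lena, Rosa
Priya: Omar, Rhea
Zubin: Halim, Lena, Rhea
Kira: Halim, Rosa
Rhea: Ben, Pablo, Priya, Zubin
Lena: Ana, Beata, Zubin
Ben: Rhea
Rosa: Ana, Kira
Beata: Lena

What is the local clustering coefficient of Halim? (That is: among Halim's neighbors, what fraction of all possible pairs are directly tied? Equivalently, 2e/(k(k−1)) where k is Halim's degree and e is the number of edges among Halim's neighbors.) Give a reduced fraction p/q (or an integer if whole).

0

Halim's neighbors: Kira, Pablo, and Zubin (k = 3).
Possible neighbor pairs: C(3,2) = 3. Edges among them: none → e = 0.
Clustering(Halim) = 0/3 = 0.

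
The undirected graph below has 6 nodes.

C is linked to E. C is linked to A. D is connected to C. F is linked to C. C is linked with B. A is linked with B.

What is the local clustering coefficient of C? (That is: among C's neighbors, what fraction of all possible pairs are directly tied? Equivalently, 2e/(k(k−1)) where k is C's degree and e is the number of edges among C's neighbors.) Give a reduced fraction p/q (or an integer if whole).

1/10

C's neighbors: A, B, D, E, and F (k = 5).
Possible neighbor pairs: C(5,2) = 10. Edges among them: A–B → e = 1.
Clustering(C) = 1/10.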